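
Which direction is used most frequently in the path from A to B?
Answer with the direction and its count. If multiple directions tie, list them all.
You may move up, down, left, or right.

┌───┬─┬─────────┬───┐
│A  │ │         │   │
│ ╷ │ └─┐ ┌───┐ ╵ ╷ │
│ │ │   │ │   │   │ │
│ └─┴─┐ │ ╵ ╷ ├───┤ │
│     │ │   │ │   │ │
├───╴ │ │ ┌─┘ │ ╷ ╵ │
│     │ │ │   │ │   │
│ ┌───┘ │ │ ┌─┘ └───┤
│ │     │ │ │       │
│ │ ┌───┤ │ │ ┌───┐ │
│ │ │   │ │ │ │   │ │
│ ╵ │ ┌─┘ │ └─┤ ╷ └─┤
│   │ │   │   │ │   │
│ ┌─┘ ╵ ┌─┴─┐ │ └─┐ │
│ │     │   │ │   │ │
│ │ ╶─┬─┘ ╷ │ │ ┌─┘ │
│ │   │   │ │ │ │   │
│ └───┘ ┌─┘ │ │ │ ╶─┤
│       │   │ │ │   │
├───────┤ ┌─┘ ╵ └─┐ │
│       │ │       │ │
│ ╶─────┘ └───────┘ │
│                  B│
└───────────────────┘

Directions: down, down, right, right, down, left, left, down, down, down, down, down, down, right, right, right, up, right, up, right, down, down, left, down, down, right, right, right, right, right
Counts: {'down': 13, 'right': 12, 'left': 3, 'up': 2}
Most common: down (13 times)

Solution:

┌───┬─┬─────────┬───┐
│A  │ │         │   │
│ ╷ │ └─┐ ┌───┐ ╵ ╷ │
│↓│ │   │ │   │   │ │
│ └─┴─┐ │ ╵ ╷ ├───┤ │
│↳ → ↓│ │   │ │   │ │
├───╴ │ │ ┌─┘ │ ╷ ╵ │
│↓ ← ↲│ │ │   │ │   │
│ ┌───┘ │ │ ┌─┘ └───┤
│↓│     │ │ │       │
│ │ ┌───┤ │ │ ┌───┐ │
│↓│ │   │ │ │ │   │ │
│ ╵ │ ┌─┘ │ └─┤ ╷ └─┤
│↓  │ │   │   │ │   │
│ ┌─┘ ╵ ┌─┴─┐ │ └─┐ │
│↓│     │↱ ↓│ │   │ │
│ │ ╶─┬─┘ ╷ │ │ ┌─┘ │
│↓│   │↱ ↑│↓│ │ │   │
│ └───┘ ┌─┘ │ │ │ ╶─┤
│↳ → → ↑│↓ ↲│ │ │   │
├───────┤ ┌─┘ ╵ └─┐ │
│       │↓│       │ │
│ ╶─────┘ └───────┘ │
│        ↳ → → → → B│
└───────────────────┘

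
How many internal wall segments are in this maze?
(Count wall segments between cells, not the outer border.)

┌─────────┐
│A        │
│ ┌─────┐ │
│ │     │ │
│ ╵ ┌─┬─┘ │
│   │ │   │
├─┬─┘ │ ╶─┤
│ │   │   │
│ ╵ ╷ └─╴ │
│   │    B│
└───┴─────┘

Counting internal wall segments:
Total internal walls: 16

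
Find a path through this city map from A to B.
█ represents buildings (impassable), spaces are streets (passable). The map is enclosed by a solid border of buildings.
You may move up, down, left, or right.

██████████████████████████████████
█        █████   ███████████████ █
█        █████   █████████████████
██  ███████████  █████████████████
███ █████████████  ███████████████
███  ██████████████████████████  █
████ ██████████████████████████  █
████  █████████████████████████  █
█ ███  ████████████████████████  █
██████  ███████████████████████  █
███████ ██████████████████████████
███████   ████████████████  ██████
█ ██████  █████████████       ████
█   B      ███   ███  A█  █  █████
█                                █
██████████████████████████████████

Finding the shortest path from A to B:
Movement: cardinal only
Path length: 20 steps
Directions: down → left → left → left → left → left → left → left → left → left → left → left → left → up → left → left → left → left → left → left

Solution:

██████████████████████████████████
█        █████   ███████████████ █
█        █████   █████████████████
██  ███████████  █████████████████
███ █████████████  ███████████████
███  ██████████████████████████  █
████ ██████████████████████████  █
████  █████████████████████████  █
█ ███  ████████████████████████  █
██████  ███████████████████████  █
███████ ██████████████████████████
███████   ████████████████  ██████
█ ██████  █████████████       ████
█   B←←←←←↰███   ███  A█  █  █████
█         ↑←←←←←←←←←←←↲          █
██████████████████████████████████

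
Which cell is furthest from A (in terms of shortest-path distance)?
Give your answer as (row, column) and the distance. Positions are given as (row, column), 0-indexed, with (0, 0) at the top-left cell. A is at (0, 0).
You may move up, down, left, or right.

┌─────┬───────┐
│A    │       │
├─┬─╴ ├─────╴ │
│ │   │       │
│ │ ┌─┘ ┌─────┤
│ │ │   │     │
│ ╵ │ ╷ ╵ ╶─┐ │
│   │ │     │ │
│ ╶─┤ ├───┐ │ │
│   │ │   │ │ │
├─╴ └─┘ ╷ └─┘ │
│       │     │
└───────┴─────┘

Computing BFS distances from A to all cells:
Furthest cell: (0, 3)
Distance: 33 steps

Path from A to the furthest cell:

┌─────┬───────┐
│A → ↓│B ← ← ↰│
├─┬─╴ ├─────╴ │
│ │↓ ↲│↱ → → ↑│
│ │ ┌─┘ ┌─────┤
│ │↓│  ↑│↓ ← ↰│
│ ╵ │ ╷ ╵ ╶─┐ │
│↓ ↲│ │↑ ↲  │↑│
│ ╶─┤ ├───┐ │ │
│↳ ↓│ │↱ ↓│ │↑│
├─╴ └─┘ ╷ └─┘ │
│  ↳ → ↑│↳ → ↑│
└───────┴─────┘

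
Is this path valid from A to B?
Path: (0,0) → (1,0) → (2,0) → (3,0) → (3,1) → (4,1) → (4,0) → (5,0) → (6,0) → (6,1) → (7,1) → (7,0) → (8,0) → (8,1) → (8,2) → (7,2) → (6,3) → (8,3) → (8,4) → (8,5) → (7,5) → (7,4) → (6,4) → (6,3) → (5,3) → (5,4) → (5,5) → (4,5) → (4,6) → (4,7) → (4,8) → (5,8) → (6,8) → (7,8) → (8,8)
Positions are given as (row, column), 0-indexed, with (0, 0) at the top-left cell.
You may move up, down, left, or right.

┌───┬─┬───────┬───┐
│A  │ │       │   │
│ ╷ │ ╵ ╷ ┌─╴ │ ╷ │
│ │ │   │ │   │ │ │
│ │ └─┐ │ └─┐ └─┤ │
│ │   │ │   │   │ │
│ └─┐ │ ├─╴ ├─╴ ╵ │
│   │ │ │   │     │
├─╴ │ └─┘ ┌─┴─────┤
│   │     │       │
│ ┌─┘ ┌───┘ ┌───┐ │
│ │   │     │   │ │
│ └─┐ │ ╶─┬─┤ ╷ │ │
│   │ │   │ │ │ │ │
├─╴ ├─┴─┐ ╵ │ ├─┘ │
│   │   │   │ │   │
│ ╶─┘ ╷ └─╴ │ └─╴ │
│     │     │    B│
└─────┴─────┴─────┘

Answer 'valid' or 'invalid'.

Checking path validity:
Result: Invalid move at step 16: cannot move from (7, 2) to (6, 3).

invalid

Correct solution:

┌───┬─┬───────┬───┐
│A  │ │       │   │
│ ╷ │ ╵ ╷ ┌─╴ │ ╷ │
│↓│ │   │ │   │ │ │
│ │ └─┐ │ └─┐ └─┤ │
│↓│   │ │   │   │ │
│ └─┐ │ ├─╴ ├─╴ ╵ │
│↳ ↓│ │ │   │     │
├─╴ │ └─┘ ┌─┴─────┤
│↓ ↲│     │↱ → → ↓│
│ ┌─┘ ┌───┘ ┌───┐ │
│↓│   │↱ → ↑│   │↓│
│ └─┐ │ ╶─┬─┤ ╷ │ │
│↳ ↓│ │↑ ↰│ │ │ │↓│
├─╴ ├─┴─┐ ╵ │ ├─┘ │
│↓ ↲│↱ ↓│↑ ↰│ │  ↓│
│ ╶─┘ ╷ └─╴ │ └─╴ │
│↳ → ↑│↳ → ↑│    B│
└─────┴─────┴─────┘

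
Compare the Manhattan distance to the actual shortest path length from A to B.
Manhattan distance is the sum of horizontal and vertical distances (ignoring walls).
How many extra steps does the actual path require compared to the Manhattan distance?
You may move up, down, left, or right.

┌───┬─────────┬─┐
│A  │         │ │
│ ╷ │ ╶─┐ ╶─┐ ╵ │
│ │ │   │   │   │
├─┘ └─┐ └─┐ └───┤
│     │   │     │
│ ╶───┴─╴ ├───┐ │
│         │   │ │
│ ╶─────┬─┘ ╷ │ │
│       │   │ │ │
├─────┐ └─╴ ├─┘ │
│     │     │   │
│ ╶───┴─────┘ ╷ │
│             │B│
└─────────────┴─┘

Manhattan distance: |6 - 0| + |7 - 0| = 13
Actual path length: 25
Extra steps: 25 - 13 = 12

Solution:

┌───┬─────────┬─┐
│A ↓│↱ → ↓    │ │
│ ╷ │ ╶─┐ ╶─┐ ╵ │
│ │↓│↑ ↰│↳ ↓│   │
├─┘ └─┐ └─┐ └───┤
│↓ ↲  │↑ ↰│↳ → ↓│
│ ╶───┴─╴ ├───┐ │
│↳ → → → ↑│   │↓│
│ ╶─────┬─┘ ╷ │ │
│       │   │ │↓│
├─────┐ └─╴ ├─┘ │
│     │     │  ↓│
│ ╶───┴─────┘ ╷ │
│             │B│
└─────────────┴─┘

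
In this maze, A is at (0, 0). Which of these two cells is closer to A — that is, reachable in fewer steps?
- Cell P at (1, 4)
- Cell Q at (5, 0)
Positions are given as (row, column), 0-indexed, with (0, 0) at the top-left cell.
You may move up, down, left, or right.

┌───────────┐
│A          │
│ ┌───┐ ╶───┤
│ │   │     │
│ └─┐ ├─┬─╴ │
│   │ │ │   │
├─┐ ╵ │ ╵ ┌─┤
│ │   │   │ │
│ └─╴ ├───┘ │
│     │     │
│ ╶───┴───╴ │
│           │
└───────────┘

Shortest path A → P at (1, 4): 5 steps
Shortest path A → Q at (5, 0): 9 steps

P is closer (5 steps vs 9 steps).

Path to P:

┌───────────┐
│A → → ↓    │
│ ┌───┐ ╶───┤
│ │   │↳ P  │
│ └─┐ ├─┬─╴ │
│   │ │ │   │
├─┐ ╵ │ ╵ ┌─┤
│ │   │   │ │
│ └─╴ ├───┘ │
│     │     │
│ ╶───┴───╴ │
│           │
└───────────┘

Path to Q:

┌───────────┐
│A          │
│ ┌───┐ ╶───┤
│↓│   │     │
│ └─┐ ├─┬─╴ │
│↳ ↓│ │ │   │
├─┐ ╵ │ ╵ ┌─┤
│ │↳ ↓│   │ │
│ └─╴ ├───┘ │
│↓ ← ↲│     │
│ ╶───┴───╴ │
│Q          │
└───────────┘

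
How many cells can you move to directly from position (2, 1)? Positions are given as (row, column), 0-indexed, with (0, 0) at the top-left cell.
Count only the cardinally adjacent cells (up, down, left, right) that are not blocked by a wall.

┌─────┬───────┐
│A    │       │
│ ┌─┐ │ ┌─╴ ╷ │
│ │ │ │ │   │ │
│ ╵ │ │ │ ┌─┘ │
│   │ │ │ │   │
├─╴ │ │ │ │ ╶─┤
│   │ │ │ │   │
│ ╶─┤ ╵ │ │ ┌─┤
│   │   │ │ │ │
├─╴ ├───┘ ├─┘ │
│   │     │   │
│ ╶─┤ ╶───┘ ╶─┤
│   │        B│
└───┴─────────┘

Checking passable neighbors of (2, 1):
Neighbors: (1, 1), (3, 1), (2, 0)
Count: 3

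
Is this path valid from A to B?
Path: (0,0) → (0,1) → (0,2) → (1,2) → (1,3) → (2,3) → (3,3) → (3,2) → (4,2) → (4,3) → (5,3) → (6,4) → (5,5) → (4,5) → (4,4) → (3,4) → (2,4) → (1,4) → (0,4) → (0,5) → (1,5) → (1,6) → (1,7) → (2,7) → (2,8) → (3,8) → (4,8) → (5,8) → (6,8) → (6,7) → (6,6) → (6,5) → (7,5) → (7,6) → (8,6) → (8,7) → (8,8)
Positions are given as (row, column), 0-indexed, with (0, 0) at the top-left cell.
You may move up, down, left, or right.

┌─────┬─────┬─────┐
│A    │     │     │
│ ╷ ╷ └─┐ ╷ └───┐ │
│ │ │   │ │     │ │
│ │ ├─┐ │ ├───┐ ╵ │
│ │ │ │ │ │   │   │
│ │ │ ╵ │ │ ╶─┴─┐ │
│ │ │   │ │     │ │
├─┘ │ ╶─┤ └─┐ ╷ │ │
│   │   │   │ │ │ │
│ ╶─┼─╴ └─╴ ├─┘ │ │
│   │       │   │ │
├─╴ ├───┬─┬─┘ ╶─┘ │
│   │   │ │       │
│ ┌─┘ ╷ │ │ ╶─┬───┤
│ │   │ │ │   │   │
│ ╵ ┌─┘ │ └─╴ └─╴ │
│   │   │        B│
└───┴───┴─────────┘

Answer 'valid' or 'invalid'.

Checking path validity:
Result: Invalid move at step 11: cannot move from (5, 3) to (6, 4).

invalid

Correct solution:

┌─────┬─────┬─────┐
│A → ↓│  ↱ ↓│     │
│ ╷ ╷ └─┐ ╷ └───┐ │
│ │ │↳ ↓│↑│↳ → ↓│ │
│ │ ├─┐ │ ├───┐ ╵ │
│ │ │ │↓│↑│   │↳ ↓│
│ │ │ ╵ │ │ ╶─┴─┐ │
│ │ │↓ ↲│↑│     │↓│
├─┘ │ ╶─┤ └─┐ ╷ │ │
│   │↳ ↓│↑ ↰│ │ │↓│
│ ╶─┼─╴ └─╴ ├─┘ │ │
│   │  ↳ → ↑│   │↓│
├─╴ ├───┬─┬─┘ ╶─┘ │
│   │   │ │↓ ← ← ↲│
│ ┌─┘ ╷ │ │ ╶─┬───┤
│ │   │ │ │↳ ↓│   │
│ ╵ ┌─┘ │ └─╴ └─╴ │
│   │   │    ↳ → B│
└───┴───┴─────────┘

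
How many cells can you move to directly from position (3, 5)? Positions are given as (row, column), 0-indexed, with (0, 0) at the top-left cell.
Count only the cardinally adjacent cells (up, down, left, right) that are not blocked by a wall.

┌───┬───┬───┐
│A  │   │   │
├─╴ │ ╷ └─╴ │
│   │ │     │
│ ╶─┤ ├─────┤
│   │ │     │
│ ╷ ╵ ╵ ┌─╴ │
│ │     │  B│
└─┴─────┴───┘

Checking passable neighbors of (3, 5):
Neighbors: (2, 5), (3, 4)
Count: 2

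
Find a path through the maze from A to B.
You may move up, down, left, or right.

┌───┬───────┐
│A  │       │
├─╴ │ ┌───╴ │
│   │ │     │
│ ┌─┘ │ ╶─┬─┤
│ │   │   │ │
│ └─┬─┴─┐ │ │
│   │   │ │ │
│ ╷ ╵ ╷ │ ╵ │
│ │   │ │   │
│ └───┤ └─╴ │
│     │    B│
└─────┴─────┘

Finding the shortest path through the maze:
Path length: 14 steps
Directions: right → down → left → down → down → right → down → right → up → right → down → down → right → right

Solution:

┌───┬───────┐
│A ↓│       │
├─╴ │ ┌───╴ │
│↓ ↲│ │     │
│ ┌─┘ │ ╶─┬─┤
│↓│   │   │ │
│ └─┬─┴─┐ │ │
│↳ ↓│↱ ↓│ │ │
│ ╷ ╵ ╷ │ ╵ │
│ │↳ ↑│↓│   │
│ └───┤ └─╴ │
│     │↳ → B│
└─────┴─────┘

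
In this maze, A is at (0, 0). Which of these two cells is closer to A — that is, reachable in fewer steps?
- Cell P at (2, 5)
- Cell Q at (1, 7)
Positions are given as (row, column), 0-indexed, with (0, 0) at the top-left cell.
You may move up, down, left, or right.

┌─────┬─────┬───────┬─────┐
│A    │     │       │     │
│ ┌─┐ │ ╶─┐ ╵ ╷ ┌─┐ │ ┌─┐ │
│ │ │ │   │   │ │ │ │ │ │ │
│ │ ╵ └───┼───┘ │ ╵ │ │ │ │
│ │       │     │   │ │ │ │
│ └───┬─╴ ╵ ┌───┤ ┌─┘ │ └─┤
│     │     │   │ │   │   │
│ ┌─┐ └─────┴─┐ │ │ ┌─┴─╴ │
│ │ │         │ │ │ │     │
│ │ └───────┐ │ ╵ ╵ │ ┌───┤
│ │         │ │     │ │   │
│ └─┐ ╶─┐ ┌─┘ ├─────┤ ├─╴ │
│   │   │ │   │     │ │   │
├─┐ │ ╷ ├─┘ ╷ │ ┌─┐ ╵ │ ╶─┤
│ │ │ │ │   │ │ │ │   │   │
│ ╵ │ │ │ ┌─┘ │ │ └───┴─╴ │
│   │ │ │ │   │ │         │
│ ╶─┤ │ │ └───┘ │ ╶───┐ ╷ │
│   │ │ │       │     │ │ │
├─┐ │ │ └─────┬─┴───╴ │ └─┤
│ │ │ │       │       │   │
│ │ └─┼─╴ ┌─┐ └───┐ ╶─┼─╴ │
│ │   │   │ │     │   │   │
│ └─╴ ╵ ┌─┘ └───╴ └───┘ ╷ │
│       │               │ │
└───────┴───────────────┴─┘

Shortest path A → P at (2, 5): 9 steps
Shortest path A → Q at (1, 7): 12 steps

P is closer (9 steps vs 12 steps).

Path to P:

┌─────┬─────┬───────┬─────┐
│A → ↓│     │       │     │
│ ┌─┐ │ ╶─┐ ╵ ╷ ┌─┐ │ ┌─┐ │
│ │ │↓│   │   │ │ │ │ │ │ │
│ │ ╵ └───┼───┘ │ ╵ │ │ │ │
│ │  ↳ → ↓│P    │   │ │ │ │
│ └───┬─╴ ╵ ┌───┤ ┌─┘ │ └─┤
│     │  ↳ ↑│   │ │   │   │
│ ┌─┐ └─────┴─┐ │ │ ┌─┴─╴ │
│ │ │         │ │ │ │     │
│ │ └───────┐ │ ╵ ╵ │ ┌───┤
│ │         │ │     │ │   │
│ └─┐ ╶─┐ ┌─┘ ├─────┤ ├─╴ │
│   │   │ │   │     │ │   │
├─┐ │ ╷ ├─┘ ╷ │ ┌─┐ ╵ │ ╶─┤
│ │ │ │ │   │ │ │ │   │   │
│ ╵ │ │ │ ┌─┘ │ │ └───┴─╴ │
│   │ │ │ │   │ │         │
│ ╶─┤ │ │ └───┘ │ ╶───┐ ╷ │
│   │ │ │       │     │ │ │
├─┐ │ │ └─────┬─┴───╴ │ └─┤
│ │ │ │       │       │   │
│ │ └─┼─╴ ┌─┐ └───┐ ╶─┼─╴ │
│ │   │   │ │     │   │   │
│ └─╴ ╵ ┌─┘ └───╴ └───┘ ╷ │
│       │               │ │
└───────┴───────────────┴─┘

Path to Q:

┌─────┬─────┬───────┬─────┐
│A → ↓│     │       │     │
│ ┌─┐ │ ╶─┐ ╵ ╷ ┌─┐ │ ┌─┐ │
│ │ │↓│   │   │Q│ │ │ │ │ │
│ │ ╵ └───┼───┘ │ ╵ │ │ │ │
│ │  ↳ → ↓│↱ → ↑│   │ │ │ │
│ └───┬─╴ ╵ ┌───┤ ┌─┘ │ └─┤
│     │  ↳ ↑│   │ │   │   │
│ ┌─┐ └─────┴─┐ │ │ ┌─┴─╴ │
│ │ │         │ │ │ │     │
│ │ └───────┐ │ ╵ ╵ │ ┌───┤
│ │         │ │     │ │   │
│ └─┐ ╶─┐ ┌─┘ ├─────┤ ├─╴ │
│   │   │ │   │     │ │   │
├─┐ │ ╷ ├─┘ ╷ │ ┌─┐ ╵ │ ╶─┤
│ │ │ │ │   │ │ │ │   │   │
│ ╵ │ │ │ ┌─┘ │ │ └───┴─╴ │
│   │ │ │ │   │ │         │
│ ╶─┤ │ │ └───┘ │ ╶───┐ ╷ │
│   │ │ │       │     │ │ │
├─┐ │ │ └─────┬─┴───╴ │ └─┤
│ │ │ │       │       │   │
│ │ └─┼─╴ ┌─┐ └───┐ ╶─┼─╴ │
│ │   │   │ │     │   │   │
│ └─╴ ╵ ┌─┘ └───╴ └───┘ ╷ │
│       │               │ │
└───────┴───────────────┴─┘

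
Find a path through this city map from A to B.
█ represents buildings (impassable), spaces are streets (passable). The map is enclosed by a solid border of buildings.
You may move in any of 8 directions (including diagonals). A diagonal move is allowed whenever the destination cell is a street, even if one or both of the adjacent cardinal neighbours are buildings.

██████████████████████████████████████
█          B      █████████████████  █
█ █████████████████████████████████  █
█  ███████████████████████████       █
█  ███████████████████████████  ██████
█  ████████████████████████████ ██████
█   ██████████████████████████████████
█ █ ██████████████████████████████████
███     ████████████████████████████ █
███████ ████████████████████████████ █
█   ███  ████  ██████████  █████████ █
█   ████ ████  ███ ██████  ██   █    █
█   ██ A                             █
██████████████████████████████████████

Finding the shortest path from A to B:
Movement: 8-directional
Path length: 22 steps
Directions: up-right → up → up-left → up-left → left → left → up-left → up → up-left → up → up → up-left → up-right → right → right → right → right → right → right → right → right → right

Solution:

██████████████████████████████████████
█ →→→→→→→→→B      █████████████████  █
█↗█████████████████████████████████  █
█ ↖███████████████████████████       █
█ ↑███████████████████████████  ██████
█ ↑████████████████████████████ ██████
█  ↖██████████████████████████████████
█ █↑██████████████████████████████████
███ ↖←← ████████████████████████████ █
███████↖████████████████████████████ █
█   ███ ↖████  ██████████  █████████ █
█   ████↑████  ███ ██████  ██   █    █
█   ██ A                             █
██████████████████████████████████████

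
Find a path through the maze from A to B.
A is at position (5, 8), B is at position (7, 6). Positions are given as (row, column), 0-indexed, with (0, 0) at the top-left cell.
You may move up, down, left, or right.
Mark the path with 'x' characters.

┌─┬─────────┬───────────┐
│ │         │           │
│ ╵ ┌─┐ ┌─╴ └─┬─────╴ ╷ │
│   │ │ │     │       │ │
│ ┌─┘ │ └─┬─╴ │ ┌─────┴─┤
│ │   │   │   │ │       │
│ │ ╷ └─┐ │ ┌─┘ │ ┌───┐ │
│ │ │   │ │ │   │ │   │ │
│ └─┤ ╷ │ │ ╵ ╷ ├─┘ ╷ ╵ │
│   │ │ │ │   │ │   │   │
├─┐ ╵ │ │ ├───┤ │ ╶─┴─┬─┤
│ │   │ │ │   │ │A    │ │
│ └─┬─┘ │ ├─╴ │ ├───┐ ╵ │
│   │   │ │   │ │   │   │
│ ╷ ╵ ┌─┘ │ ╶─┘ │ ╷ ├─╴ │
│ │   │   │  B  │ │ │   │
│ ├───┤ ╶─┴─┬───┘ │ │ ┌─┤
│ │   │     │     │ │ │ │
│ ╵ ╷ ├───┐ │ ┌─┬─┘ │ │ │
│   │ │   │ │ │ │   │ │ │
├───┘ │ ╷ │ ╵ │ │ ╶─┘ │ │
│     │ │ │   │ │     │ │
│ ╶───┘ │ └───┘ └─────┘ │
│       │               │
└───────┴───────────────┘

Finding the shortest path from (5, 8) to (7, 6):
Path length: 54 steps
Directions: right → right → down → right → down → left → down → down → down → left → left → up → right → up → up → up → left → down → down → left → left → down → down → left → up → up → left → left → up → right → up → up → up → up → up → left → up → up → right → right → down → right → down → left → down → down → right → up → right → down → down → down → down → left

Solution:

┌─┬─────────┬───────────┐
│ │    x x x│           │
│ ╵ ┌─┐ ┌─╴ └─┬─────╴ ╷ │
│   │ │x│  x x│       │ │
│ ┌─┘ │ └─┬─╴ │ ┌─────┴─┤
│ │   │x x│x x│ │       │
│ │ ╷ └─┐ │ ┌─┘ │ ┌───┐ │
│ │ │   │x│x│x x│ │   │ │
│ └─┤ ╷ │ │ ╵ ╷ ├─┘ ╷ ╵ │
│   │ │ │x│x x│x│   │   │
├─┐ ╵ │ │ ├───┤ │ ╶─┴─┬─┤
│ │   │ │x│   │x│A x x│ │
│ └─┬─┘ │ ├─╴ │ ├───┐ ╵ │
│   │   │x│   │x│x x│x x│
│ ╷ ╵ ┌─┘ │ ╶─┘ │ ╷ ├─╴ │
│ │   │x x│  B x│x│x│x x│
│ ├───┤ ╶─┴─┬───┘ │ │ ┌─┤
│ │   │x x x│x x x│x│x│ │
│ ╵ ╷ ├───┐ │ ┌─┬─┘ │ │ │
│   │ │   │x│x│ │x x│x│ │
├───┘ │ ╷ │ ╵ │ │ ╶─┘ │ │
│     │ │ │x x│ │x x x│ │
│ ╶───┘ │ └───┘ └─────┘ │
│       │               │
└───────┴───────────────┘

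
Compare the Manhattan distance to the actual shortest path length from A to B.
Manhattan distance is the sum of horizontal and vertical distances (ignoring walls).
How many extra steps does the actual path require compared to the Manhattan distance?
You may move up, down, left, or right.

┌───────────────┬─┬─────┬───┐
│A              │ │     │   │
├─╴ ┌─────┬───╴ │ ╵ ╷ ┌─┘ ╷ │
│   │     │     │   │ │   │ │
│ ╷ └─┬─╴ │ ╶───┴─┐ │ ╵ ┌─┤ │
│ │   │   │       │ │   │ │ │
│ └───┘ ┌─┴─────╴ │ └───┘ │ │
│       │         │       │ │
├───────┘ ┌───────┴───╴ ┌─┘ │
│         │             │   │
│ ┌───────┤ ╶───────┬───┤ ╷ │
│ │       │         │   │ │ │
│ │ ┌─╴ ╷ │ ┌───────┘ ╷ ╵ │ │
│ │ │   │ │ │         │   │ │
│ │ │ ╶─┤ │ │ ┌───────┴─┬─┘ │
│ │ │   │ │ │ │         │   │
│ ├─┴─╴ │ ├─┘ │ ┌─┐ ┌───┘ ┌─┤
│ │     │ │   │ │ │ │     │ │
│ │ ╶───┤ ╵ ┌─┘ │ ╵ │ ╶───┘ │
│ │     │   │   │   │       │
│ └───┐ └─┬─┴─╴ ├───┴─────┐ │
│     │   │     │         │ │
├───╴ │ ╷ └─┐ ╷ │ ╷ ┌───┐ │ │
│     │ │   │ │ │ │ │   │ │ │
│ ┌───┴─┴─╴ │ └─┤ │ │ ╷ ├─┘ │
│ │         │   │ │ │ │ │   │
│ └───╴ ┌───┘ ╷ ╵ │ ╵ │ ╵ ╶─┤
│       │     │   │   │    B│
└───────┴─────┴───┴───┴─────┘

Manhattan distance: |13 - 0| + |13 - 0| = 26
Actual path length: 96
Extra steps: 96 - 26 = 70

Solution:

┌───────────────┬─┬─────┬───┐
│A → → → → → → ↓│ │     │   │
├─╴ ┌─────┬───╴ │ ╵ ╷ ┌─┘ ╷ │
│   │     │↓ ← ↲│   │ │   │ │
│ ╷ └─┬─╴ │ ╶───┴─┐ │ ╵ ┌─┤ │
│ │   │   │↳ → → ↓│ │   │ │ │
│ └───┘ ┌─┴─────╴ │ └───┘ │ │
│       │↓ ← ← ← ↲│       │ │
├───────┘ ┌───────┴───╴ ┌─┘ │
│↓ ← ← ← ↲│             │↱ ↓│
│ ┌───────┤ ╶───────┬───┤ ╷ │
│↓│    ↱ ↓│         │↱ ↓│↑│↓│
│ │ ┌─╴ ╷ │ ┌───────┘ ╷ ╵ │ │
│↓│ │↱ ↑│↓│ │↱ → → → ↑│↳ ↑│↓│
│ │ │ ╶─┤ │ │ ┌───────┴─┬─┘ │
│↓│ │↑ ↰│↓│ │↑│         │↓ ↲│
│ ├─┴─╴ │ ├─┘ │ ┌─┐ ┌───┘ ┌─┤
│↓│↱ → ↑│↓│↱ ↑│ │ │ │↓ ← ↲│ │
│ │ ╶───┤ ╵ ┌─┘ │ ╵ │ ╶───┘ │
│↓│↑ ← ↰│↳ ↑│   │   │↳ → → ↓│
│ └───┐ └─┬─┴─╴ ├───┴─────┐ │
│↳ → ↓│↑ ↰│     │         │↓│
├───╴ │ ╷ └─┐ ╷ │ ╷ ┌───┐ │ │
│↓ ← ↲│ │↑ ↰│ │ │ │ │   │ │↓│
│ ┌───┴─┴─╴ │ └─┤ │ │ ╷ ├─┘ │
│↓│    ↱ → ↑│   │ │ │ │ │↓ ↲│
│ └───╴ ┌───┘ ╷ ╵ │ ╵ │ ╵ ╶─┤
│↳ → → ↑│     │   │   │  ↳ B│
└───────┴─────┴───┴───┴─────┘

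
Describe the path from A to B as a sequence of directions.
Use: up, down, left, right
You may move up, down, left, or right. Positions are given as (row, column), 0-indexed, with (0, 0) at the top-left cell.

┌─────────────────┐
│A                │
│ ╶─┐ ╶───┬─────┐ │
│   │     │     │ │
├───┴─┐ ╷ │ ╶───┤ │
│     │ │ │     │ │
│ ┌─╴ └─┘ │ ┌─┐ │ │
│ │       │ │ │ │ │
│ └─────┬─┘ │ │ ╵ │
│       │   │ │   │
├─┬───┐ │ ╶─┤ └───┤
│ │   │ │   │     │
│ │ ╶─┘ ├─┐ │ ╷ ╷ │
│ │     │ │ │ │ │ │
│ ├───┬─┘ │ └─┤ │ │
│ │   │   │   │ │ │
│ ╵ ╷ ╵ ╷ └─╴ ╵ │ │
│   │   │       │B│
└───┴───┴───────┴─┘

Finding the path and converting it to directions:
Path through cells: (0,0) → (0,1) → (0,2) → (0,3) → (0,4) → (0,5) → (0,6) → (0,7) → (0,8) → (1,8) → (2,8) → (3,8) → (4,8) → (4,7) → (3,7) → (2,7) → (2,6) → (2,5) → (3,5) → (4,5) → (4,4) → (5,4) → (5,5) → (6,5) → (7,5) → (7,6) → (8,6) → (8,7) → (7,7) → (6,7) → (5,7) → (5,8) → (6,8) → (7,8) → (8,8)
Directions: right, right, right, right, right, right, right, right, down, down, down, down, left, up, up, left, left, down, down, left, down, right, down, down, right, down, right, up, up, up, right, down, down, down

Solution:

┌─────────────────┐
│A → → → → → → → ↓│
│ ╶─┐ ╶───┬─────┐ │
│   │     │     │↓│
├───┴─┐ ╷ │ ╶───┤ │
│     │ │ │↓ ← ↰│↓│
│ ┌─╴ └─┘ │ ┌─┐ │ │
│ │       │↓│ │↑│↓│
│ └─────┬─┘ │ │ ╵ │
│       │↓ ↲│ │↑ ↲│
├─┬───┐ │ ╶─┤ └───┤
│ │   │ │↳ ↓│  ↱ ↓│
│ │ ╶─┘ ├─┐ │ ╷ ╷ │
│ │     │ │↓│ │↑│↓│
│ ├───┬─┘ │ └─┤ │ │
│ │   │   │↳ ↓│↑│↓│
│ ╵ ╷ ╵ ╷ └─╴ ╵ │ │
│   │   │    ↳ ↑│B│
└───┴───┴───────┴─┘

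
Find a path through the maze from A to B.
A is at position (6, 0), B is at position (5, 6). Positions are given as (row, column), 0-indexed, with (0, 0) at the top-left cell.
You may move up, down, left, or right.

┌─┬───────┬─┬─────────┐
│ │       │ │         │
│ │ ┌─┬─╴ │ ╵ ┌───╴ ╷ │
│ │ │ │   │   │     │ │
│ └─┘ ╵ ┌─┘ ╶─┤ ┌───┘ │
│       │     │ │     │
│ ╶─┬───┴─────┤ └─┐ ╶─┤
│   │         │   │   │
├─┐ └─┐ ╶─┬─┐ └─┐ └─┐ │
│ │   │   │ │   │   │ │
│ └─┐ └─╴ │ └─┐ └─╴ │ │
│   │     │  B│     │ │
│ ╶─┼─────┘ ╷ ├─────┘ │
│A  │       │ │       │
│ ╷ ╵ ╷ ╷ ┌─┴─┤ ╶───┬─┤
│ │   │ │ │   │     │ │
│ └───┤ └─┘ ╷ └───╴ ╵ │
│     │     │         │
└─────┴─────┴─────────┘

Finding the shortest path from (6, 0) to (5, 6):
Path length: 9 steps
Directions: right → down → right → up → right → right → right → up → right

Solution:

┌─┬───────┬─┬─────────┐
│ │       │ │         │
│ │ ┌─┬─╴ │ ╵ ┌───╴ ╷ │
│ │ │ │   │   │     │ │
│ └─┘ ╵ ┌─┘ ╶─┤ ┌───┘ │
│       │     │ │     │
│ ╶─┬───┴─────┤ └─┐ ╶─┤
│   │         │   │   │
├─┐ └─┐ ╶─┬─┐ └─┐ └─┐ │
│ │   │   │ │   │   │ │
│ └─┐ └─╴ │ └─┐ └─╴ │ │
│   │     │↱ B│     │ │
│ ╶─┼─────┘ ╷ ├─────┘ │
│A ↓│↱ → → ↑│ │       │
│ ╷ ╵ ╷ ╷ ┌─┴─┤ ╶───┬─┤
│ │↳ ↑│ │ │   │     │ │
│ └───┤ └─┘ ╷ └───╴ ╵ │
│     │     │         │
└─────┴─────┴─────────┘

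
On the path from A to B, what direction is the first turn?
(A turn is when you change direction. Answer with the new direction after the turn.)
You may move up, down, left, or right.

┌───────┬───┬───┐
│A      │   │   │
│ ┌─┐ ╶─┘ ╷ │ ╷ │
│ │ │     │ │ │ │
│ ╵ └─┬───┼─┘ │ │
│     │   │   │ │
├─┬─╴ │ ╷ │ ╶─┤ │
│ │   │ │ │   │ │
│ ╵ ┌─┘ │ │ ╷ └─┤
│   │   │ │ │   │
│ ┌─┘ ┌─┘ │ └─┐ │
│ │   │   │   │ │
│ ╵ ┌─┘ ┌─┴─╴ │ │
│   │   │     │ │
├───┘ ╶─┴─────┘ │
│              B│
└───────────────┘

Directions: down, down, right, right, down, left, down, left, down, down, right, up, right, up, right, up, up, right, down, down, down, left, down, left, down, right, right, right, right, right
First turn direction: right

Solution:

┌───────┬───┬───┐
│A      │   │   │
│ ┌─┐ ╶─┘ ╷ │ ╷ │
│↓│ │     │ │ │ │
│ ╵ └─┬───┼─┘ │ │
│↳ → ↓│↱ ↓│   │ │
├─┬─╴ │ ╷ │ ╶─┤ │
│ │↓ ↲│↑│↓│   │ │
│ ╵ ┌─┘ │ │ ╷ └─┤
│↓ ↲│↱ ↑│↓│ │   │
│ ┌─┘ ┌─┘ │ └─┐ │
│↓│↱ ↑│↓ ↲│   │ │
│ ╵ ┌─┘ ┌─┴─╴ │ │
│↳ ↑│↓ ↲│     │ │
├───┘ ╶─┴─────┘ │
│    ↳ → → → → B│
└───────────────┘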